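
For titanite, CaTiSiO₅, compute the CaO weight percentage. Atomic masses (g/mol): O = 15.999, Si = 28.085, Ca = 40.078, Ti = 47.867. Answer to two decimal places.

Molar mass of CaTiSiO₅ = 1·40.078 + 1·47.867 + 1·28.085 + 5·15.999 = 196.025 g/mol.
Each formula unit contains 1 Ca, equivalent to 1/1 = 1.0000 mol CaO.
M(CaO) = 1×40.078 + 1×15.999 = 56.077 g/mol.
Mass of CaO per formula unit = 1.0000 × 56.077 = 56.077 g.
CaO wt% = 56.077 / 196.025 × 100 = 28.61%.

28.61 wt%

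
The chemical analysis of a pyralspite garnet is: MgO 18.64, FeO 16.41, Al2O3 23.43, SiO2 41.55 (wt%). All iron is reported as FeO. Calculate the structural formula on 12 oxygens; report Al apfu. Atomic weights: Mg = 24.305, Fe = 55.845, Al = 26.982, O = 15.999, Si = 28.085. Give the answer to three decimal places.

MgO: 18.64/40.304 = 0.46249 mol → 0.46249 mol Mg, 0.46249 mol O.
FeO: 16.41/71.844 = 0.22841 mol → 0.22841 mol Fe, 0.22841 mol O.
Al2O3: 23.43/101.961 = 0.22979 mol → 0.45958 mol Al, 0.68937 mol O.
SiO2: 41.55/60.083 = 0.69154 mol → 0.69154 mol Si, 1.38308 mol O.
Total oxygen = 2.76335 mol. Normalization factor = 12/2.76335 = 4.34256.
Al per 12 O = 0.45958 × 4.34256 = 1.996.

1.996 Al apfu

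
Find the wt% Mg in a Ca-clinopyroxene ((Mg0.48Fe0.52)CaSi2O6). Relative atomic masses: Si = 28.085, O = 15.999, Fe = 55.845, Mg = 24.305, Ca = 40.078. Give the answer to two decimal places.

5.01 mass %

Molar mass of (Mg0.48Fe0.52)CaSi2O6: 0.48*24.305 + 0.52*55.845 + 1*40.078 + 2*28.085 + 6*15.999 = 232.948 g/mol.
Mass of Mg per formula unit: 0.48 × 24.305 = 11.666 g.
Weight fraction Mg = 11.666 / 232.948 = 0.0501.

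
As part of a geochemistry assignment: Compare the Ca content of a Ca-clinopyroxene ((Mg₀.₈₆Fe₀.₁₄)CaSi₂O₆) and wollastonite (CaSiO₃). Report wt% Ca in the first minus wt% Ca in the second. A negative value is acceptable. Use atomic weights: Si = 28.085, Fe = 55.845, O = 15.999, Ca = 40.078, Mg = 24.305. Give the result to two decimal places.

-16.36 percentage points

First mineral: 40.078 g Ca in 220.963 g formula = 18.14 wt% Ca.
Second mineral: 40.078 g Ca in 116.160 g formula = 34.50 wt% Ca.
18.14% − 34.50% gives a difference of -16.36 percentage points.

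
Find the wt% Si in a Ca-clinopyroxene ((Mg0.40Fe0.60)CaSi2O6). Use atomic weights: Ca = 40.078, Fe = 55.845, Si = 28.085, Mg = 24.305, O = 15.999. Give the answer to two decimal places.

23.85 mass %

M((Mg0.40Fe0.60)CaSi2O6) = 235.471 g/mol.
Si contributes 2 × 28.085 = 56.170 g per mole.
56.170/235.471 = 0.2385 → 23.85%.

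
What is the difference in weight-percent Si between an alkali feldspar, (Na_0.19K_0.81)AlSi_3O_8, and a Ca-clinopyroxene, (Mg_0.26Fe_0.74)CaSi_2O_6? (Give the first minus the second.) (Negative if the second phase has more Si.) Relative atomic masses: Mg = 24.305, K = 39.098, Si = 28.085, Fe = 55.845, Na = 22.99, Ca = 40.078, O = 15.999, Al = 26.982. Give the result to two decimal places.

7.19 percentage points

Si in (Na_0.19K_0.81)AlSi_3O_8: molar mass 275.266 g/mol; 3×28.085 = 84.255 g → 30.61 wt%.
Si in (Mg_0.26Fe_0.74)CaSi_2O_6: molar mass 239.887 g/mol; 2×28.085 = 56.170 g → 23.42 wt%.
Difference = 30.61 − 23.42 = 7.19 percentage points.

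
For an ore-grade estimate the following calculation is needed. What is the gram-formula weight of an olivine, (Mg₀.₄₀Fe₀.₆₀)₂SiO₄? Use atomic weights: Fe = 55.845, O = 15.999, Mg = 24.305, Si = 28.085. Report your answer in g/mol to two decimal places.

Mg: 0.80 × 24.305 = 19.4440
Fe: 1.20 × 55.845 = 67.0140
Si: 1 × 28.085 = 28.0850
O: 4 × 15.999 = 63.9960
Summing the contributions gives the formula mass.

178.54 g/mol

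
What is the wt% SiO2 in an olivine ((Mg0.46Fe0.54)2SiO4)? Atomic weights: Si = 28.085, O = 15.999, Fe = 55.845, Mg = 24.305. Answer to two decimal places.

34.38 wt%

Formula mass = 174.754 g/mol.
1 Si → 1.0000 mol SiO2 per formula unit; M(SiO2) = 60.083, so SiO2 mass = 60.083 g.
60.083/174.754 × 100 = 34.38 wt%.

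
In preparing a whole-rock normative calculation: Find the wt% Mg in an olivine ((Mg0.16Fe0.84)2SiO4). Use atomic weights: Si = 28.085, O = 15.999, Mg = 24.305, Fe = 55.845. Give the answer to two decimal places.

4.02 wt%

Molar mass of (Mg0.16Fe0.84)2SiO4: 0.32×24.305 + 1.68×55.845 + 1×28.085 + 4×15.999 = 193.678 g/mol.
Mass of Mg per formula unit: 0.32 × 24.305 = 7.778 g.
Weight fraction Mg = 7.778 / 193.678 = 0.0402.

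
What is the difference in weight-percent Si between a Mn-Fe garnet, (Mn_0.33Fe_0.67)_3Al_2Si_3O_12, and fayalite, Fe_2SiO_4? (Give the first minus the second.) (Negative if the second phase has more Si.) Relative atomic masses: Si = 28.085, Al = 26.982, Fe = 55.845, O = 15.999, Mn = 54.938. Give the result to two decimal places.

First mineral: 84.255 g Si in 496.844 g formula = 16.96 wt% Si.
Second mineral: 28.085 g Si in 203.771 g formula = 13.78 wt% Si.
16.96% − 13.78% gives a difference of 3.18 percentage points.

3.18 percentage points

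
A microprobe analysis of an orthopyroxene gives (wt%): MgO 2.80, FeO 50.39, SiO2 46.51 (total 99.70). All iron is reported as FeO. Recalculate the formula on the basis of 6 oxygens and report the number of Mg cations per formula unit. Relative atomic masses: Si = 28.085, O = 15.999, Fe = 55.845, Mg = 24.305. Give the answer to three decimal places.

2.80 wt% MgO ÷ 40.304 g/mol = 0.06947 mol, giving 0.06947 Mg and 0.06947 O.
50.39 wt% FeO ÷ 71.844 g/mol = 0.70138 mol, giving 0.70138 Fe and 0.70138 O.
46.51 wt% SiO2 ÷ 60.083 g/mol = 0.77410 mol, giving 0.77410 Si and 1.54820 O.
Oxygen sums to 2.31905; scaling by 6/2.31905 = 2.58727 puts the formula on 6 O.
Mg: 0.06947 × 2.58727 = 0.180 atoms per formula unit.

0.180 Mg apfu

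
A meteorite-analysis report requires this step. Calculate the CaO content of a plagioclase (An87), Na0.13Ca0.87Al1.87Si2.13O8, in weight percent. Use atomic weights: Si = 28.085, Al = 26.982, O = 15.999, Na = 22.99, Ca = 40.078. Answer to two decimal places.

17.67 wt%

M(Na0.13Ca0.87Al1.87Si2.13O8) = 276.126 g/mol; M(CaO) = 56.077 g/mol.
Moles CaO per formula unit = 0.87 Ca ÷ 1 = 0.8700.
CaO fraction = (0.8700 × 56.077) / 276.126 = 48.787/276.126 = 0.1767.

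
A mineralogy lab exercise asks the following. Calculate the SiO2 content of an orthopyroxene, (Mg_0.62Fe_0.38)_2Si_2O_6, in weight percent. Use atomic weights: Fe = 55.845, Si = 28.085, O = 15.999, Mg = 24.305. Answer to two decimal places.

M((Mg_0.62Fe_0.38)_2Si_2O_6) = 224.744 g/mol; M(SiO2) = 60.083 g/mol.
Moles SiO2 per formula unit = 2 Si ÷ 1 = 2.0000.
SiO2 fraction = (2.0000 × 60.083) / 224.744 = 120.166/224.744 = 0.5347.

53.47 wt%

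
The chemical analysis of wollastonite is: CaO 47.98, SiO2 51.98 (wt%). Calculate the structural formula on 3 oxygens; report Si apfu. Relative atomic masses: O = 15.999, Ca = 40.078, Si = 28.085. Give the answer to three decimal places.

CaO (M=56.077): mol = 0.85561; Ca = 0.85561, O = 0.85561.
SiO2 (M=60.083): mol = 0.86514; Si = 0.86514, O = 1.73028.
ΣO = 2.58589; factor = 3/ΣO = 1.16014.
Si apfu = 0.86514 × 1.16014 = 1.004.

1.004 Si apfu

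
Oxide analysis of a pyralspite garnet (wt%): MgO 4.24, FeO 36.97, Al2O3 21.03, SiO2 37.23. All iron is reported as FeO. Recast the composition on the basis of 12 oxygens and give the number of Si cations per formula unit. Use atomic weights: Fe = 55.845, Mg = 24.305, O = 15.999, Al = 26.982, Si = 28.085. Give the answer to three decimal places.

3.001 Si apfu

4.24 wt% MgO ÷ 40.304 g/mol = 0.10520 mol, giving 0.10520 Mg and 0.10520 O.
36.97 wt% FeO ÷ 71.844 g/mol = 0.51459 mol, giving 0.51459 Fe and 0.51459 O.
21.03 wt% Al2O3 ÷ 101.961 g/mol = 0.20626 mol, giving 0.41252 Al and 0.61878 O.
37.23 wt% SiO2 ÷ 60.083 g/mol = 0.61964 mol, giving 0.61964 Si and 1.23928 O.
Oxygen sums to 2.47785; scaling by 12/2.47785 = 4.84291 puts the formula on 12 O.
Si: 0.61964 × 4.84291 = 3.001 atoms per formula unit.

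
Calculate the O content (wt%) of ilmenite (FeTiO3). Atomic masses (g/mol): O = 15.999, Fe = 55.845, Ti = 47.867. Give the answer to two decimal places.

31.64 wt%

M(FeTiO3) = 151.709 g/mol.
O contributes 3 × 15.999 = 47.997 g per mole.
47.997/151.709 = 0.3164 → 31.64%.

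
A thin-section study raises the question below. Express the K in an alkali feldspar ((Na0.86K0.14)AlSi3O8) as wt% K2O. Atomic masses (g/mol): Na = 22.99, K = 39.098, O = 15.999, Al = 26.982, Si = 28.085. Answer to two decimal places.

2.49 wt%

M((Na0.86K0.14)AlSi3O8) = 264.474 g/mol; M(K2O) = 94.195 g/mol.
Moles K2O per formula unit = 0.14 K ÷ 2 = 0.0700.
K2O fraction = (0.0700 × 94.195) / 264.474 = 6.594/264.474 = 0.0249.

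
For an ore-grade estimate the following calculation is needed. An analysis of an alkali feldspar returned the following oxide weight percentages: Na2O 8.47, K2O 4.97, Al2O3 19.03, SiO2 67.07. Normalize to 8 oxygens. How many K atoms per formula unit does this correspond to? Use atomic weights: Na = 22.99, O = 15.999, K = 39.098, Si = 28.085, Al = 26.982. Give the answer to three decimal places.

0.283 K apfu

Na2O: 8.47/61.979 = 0.13666 mol → 0.27332 mol Na, 0.13666 mol O.
K2O: 4.97/94.195 = 0.05276 mol → 0.10552 mol K, 0.05276 mol O.
Al2O3: 19.03/101.961 = 0.18664 mol → 0.37328 mol Al, 0.55992 mol O.
SiO2: 67.07/60.083 = 1.11629 mol → 1.11629 mol Si, 2.23258 mol O.
Total oxygen = 2.98192 mol. Normalization factor = 8/2.98192 = 2.68284.
K per 8 O = 0.10552 × 2.68284 = 0.283.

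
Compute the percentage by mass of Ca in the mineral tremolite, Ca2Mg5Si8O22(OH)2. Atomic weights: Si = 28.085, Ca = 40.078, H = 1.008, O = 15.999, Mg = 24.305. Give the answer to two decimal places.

M(Ca2Mg5Si8O22(OH)2) = 812.353 g/mol.
Ca contributes 2 × 40.078 = 80.156 g per mole.
80.156/812.353 = 0.0987 → 9.87%.

9.87 wt%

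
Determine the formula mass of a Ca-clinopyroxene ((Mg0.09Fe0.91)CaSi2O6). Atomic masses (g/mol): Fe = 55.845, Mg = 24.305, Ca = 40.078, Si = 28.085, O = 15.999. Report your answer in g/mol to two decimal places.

The formula mass is the sum 0.09(24.305) + 0.91(55.845) + 1(40.078) + 2(28.085) + 6(15.999).

245.25 g/mol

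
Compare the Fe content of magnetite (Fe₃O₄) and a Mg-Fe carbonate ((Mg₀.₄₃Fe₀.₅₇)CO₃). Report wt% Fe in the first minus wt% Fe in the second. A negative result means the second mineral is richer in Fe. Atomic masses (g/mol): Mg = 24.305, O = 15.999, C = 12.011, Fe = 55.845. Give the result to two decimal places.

41.24 percentage points

First mineral: 167.535 g Fe in 231.531 g formula = 72.36 wt% Fe.
Second mineral: 31.832 g Fe in 102.291 g formula = 31.12 wt% Fe.
72.36% − 31.12% gives a difference of 41.24 percentage points.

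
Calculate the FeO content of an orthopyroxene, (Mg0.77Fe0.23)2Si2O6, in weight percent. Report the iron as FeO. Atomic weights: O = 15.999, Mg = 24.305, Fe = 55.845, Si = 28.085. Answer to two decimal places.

15.35 wt%

Molar mass of (Mg0.77Fe0.23)2Si2O6 = 1.54·24.305 + 0.46·55.845 + 2·28.085 + 6·15.999 = 215.282 g/mol.
Each formula unit contains 0.46 Fe, equivalent to 0.46/1 = 0.4600 mol FeO.
M(FeO) = 1×55.845 + 1×15.999 = 71.844 g/mol.
Mass of FeO per formula unit = 0.4600 × 71.844 = 33.048 g.
FeO wt% = 33.048 / 215.282 × 100 = 15.35%.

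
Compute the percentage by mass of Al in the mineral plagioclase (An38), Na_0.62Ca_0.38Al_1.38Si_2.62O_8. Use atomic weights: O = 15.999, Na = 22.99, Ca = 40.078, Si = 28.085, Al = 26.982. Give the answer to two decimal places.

Molar mass of Na_0.62Ca_0.38Al_1.38Si_2.62O_8: 0.62*22.99 + 0.38*40.078 + 1.38*26.982 + 2.62*28.085 + 8*15.999 = 268.293 g/mol.
Mass of Al per formula unit: 1.38 × 26.982 = 37.235 g.
Weight fraction Al = 37.235 / 268.293 = 0.1388.

13.88 weight percent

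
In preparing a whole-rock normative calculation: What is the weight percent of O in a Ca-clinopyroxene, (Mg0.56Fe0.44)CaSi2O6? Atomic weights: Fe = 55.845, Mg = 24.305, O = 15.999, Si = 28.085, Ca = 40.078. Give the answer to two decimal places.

M((Mg0.56Fe0.44)CaSi2O6) = 230.425 g/mol.
O contributes 6 × 15.999 = 95.994 g per mole.
95.994/230.425 = 0.4166 → 41.66%.

41.66 mass %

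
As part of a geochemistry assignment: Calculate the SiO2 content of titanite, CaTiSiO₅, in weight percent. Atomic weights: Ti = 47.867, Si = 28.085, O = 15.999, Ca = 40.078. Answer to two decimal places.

Molar mass of CaTiSiO₅ = 1*40.078 + 1*47.867 + 1*28.085 + 5*15.999 = 196.025 g/mol.
Each formula unit contains 1 Si, equivalent to 1/1 = 1.0000 mol SiO2.
M(SiO2) = 1×28.085 + 2×15.999 = 60.083 g/mol.
Mass of SiO2 per formula unit = 1.0000 × 60.083 = 60.083 g.
SiO2 wt% = 60.083 / 196.025 × 100 = 30.65%.

30.65 wt%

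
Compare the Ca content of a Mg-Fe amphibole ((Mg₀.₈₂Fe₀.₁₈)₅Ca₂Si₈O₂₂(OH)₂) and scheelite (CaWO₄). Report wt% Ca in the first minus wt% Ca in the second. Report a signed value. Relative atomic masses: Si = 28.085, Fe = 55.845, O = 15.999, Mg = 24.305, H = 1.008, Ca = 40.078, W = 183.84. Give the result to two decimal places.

-4.39 percentage points

M((Mg₀.₈₂Fe₀.₁₈)₅Ca₂Si₈O₂₂(OH)₂) = 840.739 g/mol, so wt% Ca = 80.156/840.739 × 100 = 9.53%.
M(CaWO₄) = 287.914 g/mol, so wt% Ca = 40.078/287.914 × 100 = 13.92%.
9.53 − 13.92 = -4.39 pp.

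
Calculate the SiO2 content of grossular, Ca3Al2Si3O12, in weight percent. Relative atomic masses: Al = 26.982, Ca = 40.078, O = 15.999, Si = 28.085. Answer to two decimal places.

40.02 wt%

Molar mass of Ca3Al2Si3O12 = 3*40.078 + 2*26.982 + 3*28.085 + 12*15.999 = 450.441 g/mol.
Each formula unit contains 3 Si, equivalent to 3/1 = 3.0000 mol SiO2.
M(SiO2) = 1×28.085 + 2×15.999 = 60.083 g/mol.
Mass of SiO2 per formula unit = 3.0000 × 60.083 = 180.249 g.
SiO2 wt% = 180.249 / 450.441 × 100 = 40.02%.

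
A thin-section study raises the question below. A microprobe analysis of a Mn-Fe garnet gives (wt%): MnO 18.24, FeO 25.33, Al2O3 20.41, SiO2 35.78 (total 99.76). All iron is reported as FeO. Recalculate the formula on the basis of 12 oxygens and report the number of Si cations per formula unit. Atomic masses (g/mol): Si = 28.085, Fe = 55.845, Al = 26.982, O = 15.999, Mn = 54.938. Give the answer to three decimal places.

2.976 Si apfu

MnO (M=70.937): mol = 0.25713; Mn = 0.25713, O = 0.25713.
FeO (M=71.844): mol = 0.35257; Fe = 0.35257, O = 0.35257.
Al2O3 (M=101.961): mol = 0.20017; Al = 0.40034, O = 0.60051.
SiO2 (M=60.083): mol = 0.59551; Si = 0.59551, O = 1.19102.
ΣO = 2.40123; factor = 12/ΣO = 4.99744.
Si apfu = 0.59551 × 4.99744 = 2.976.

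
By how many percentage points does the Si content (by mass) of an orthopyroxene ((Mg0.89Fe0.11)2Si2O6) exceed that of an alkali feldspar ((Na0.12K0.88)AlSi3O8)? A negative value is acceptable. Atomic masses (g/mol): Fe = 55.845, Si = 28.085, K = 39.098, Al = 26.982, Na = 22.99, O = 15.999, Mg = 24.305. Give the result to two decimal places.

-3.44 percentage points

Si in (Mg0.89Fe0.11)2Si2O6: molar mass 207.713 g/mol; 2×28.085 = 56.170 g → 27.04 wt%.
Si in (Na0.12K0.88)AlSi3O8: molar mass 276.394 g/mol; 3×28.085 = 84.255 g → 30.48 wt%.
Difference = 27.04 − 30.48 = -3.44 percentage points.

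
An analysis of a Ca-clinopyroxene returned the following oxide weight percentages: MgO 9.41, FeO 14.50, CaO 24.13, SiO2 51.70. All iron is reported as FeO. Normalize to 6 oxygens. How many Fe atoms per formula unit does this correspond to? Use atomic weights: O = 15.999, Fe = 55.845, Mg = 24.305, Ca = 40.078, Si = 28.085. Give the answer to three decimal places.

MgO: 9.41/40.304 = 0.23348 mol → 0.23348 mol Mg, 0.23348 mol O.
FeO: 14.50/71.844 = 0.20183 mol → 0.20183 mol Fe, 0.20183 mol O.
CaO: 24.13/56.077 = 0.43030 mol → 0.43030 mol Ca, 0.43030 mol O.
SiO2: 51.70/60.083 = 0.86048 mol → 0.86048 mol Si, 1.72096 mol O.
Total oxygen = 2.58657 mol. Normalization factor = 6/2.58657 = 2.31967.
Fe per 6 O = 0.20183 × 2.31967 = 0.468.

0.468 Fe apfu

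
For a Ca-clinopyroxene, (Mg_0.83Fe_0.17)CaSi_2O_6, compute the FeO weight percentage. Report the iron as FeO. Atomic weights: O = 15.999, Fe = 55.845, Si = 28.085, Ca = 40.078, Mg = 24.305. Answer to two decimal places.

5.50 wt%

Formula mass = 221.909 g/mol.
0.17 Fe → 0.1700 mol FeO per formula unit; M(FeO) = 71.844, so FeO mass = 12.213 g.
12.213/221.909 × 100 = 5.50 wt%.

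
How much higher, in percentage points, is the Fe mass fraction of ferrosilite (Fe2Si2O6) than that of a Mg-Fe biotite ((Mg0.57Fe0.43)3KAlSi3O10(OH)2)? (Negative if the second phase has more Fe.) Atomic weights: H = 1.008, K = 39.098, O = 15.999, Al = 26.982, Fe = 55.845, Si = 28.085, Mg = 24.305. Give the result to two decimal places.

First mineral: 111.690 g Fe in 263.854 g formula = 42.33 wt% Fe.
Second mineral: 72.040 g Fe in 457.941 g formula = 15.73 wt% Fe.
42.33% − 15.73% gives a difference of 26.60 percentage points.

26.60 percentage points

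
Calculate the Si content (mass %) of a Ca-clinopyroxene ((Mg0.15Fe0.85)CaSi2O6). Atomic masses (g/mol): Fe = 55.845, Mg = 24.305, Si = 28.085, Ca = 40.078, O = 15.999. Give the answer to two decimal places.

23.08 mass %

Formula mass = 0.15·24.305 + 0.85·55.845 + 1·40.078 + 2·28.085 + 6·15.999 = 243.356 g/mol, of which 56.170 g is Si.
So Si makes up 56.170/243.356 = 0.2308 of the mass, i.e. 23.08%.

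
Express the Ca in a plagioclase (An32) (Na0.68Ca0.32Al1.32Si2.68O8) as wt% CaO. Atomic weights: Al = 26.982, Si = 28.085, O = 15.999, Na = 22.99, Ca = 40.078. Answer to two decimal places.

Formula mass = 267.334 g/mol.
0.32 Ca → 0.3200 mol CaO per formula unit; M(CaO) = 56.077, so CaO mass = 17.945 g.
17.945/267.334 × 100 = 6.71 wt%.

6.71 wt%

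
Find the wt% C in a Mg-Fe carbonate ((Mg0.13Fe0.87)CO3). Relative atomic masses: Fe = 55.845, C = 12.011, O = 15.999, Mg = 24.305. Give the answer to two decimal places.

10.75 wt%

Molar mass of (Mg0.13Fe0.87)CO3: 0.13×24.305 + 0.87×55.845 + 1×12.011 + 3×15.999 = 111.753 g/mol.
Mass of C per formula unit: 1 × 12.011 = 12.011 g.
Weight fraction C = 12.011 / 111.753 = 0.1075.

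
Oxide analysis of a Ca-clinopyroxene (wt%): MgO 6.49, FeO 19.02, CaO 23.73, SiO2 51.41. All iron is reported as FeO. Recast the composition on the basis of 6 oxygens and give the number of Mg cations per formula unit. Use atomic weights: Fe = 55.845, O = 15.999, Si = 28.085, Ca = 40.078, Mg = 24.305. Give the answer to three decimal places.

MgO (M=40.304): mol = 0.16103; Mg = 0.16103, O = 0.16103.
FeO (M=71.844): mol = 0.26474; Fe = 0.26474, O = 0.26474.
CaO (M=56.077): mol = 0.42317; Ca = 0.42317, O = 0.42317.
SiO2 (M=60.083): mol = 0.85565; Si = 0.85565, O = 1.71130.
ΣO = 2.56024; factor = 6/ΣO = 2.34353.
Mg apfu = 0.16103 × 2.34353 = 0.377.

0.377 Mg apfu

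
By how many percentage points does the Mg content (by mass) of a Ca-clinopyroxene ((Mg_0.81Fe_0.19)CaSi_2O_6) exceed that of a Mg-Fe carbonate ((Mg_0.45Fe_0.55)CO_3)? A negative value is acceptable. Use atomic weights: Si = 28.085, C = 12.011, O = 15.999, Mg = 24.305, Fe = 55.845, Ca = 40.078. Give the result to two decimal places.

-1.91 percentage points

Mg in (Mg_0.81Fe_0.19)CaSi_2O_6: molar mass 222.540 g/mol; 0.81×24.305 = 19.687 g → 8.85 wt%.
Mg in (Mg_0.45Fe_0.55)CO_3: molar mass 101.660 g/mol; 0.45×24.305 = 10.937 g → 10.76 wt%.
Difference = 8.85 − 10.76 = -1.91 percentage points.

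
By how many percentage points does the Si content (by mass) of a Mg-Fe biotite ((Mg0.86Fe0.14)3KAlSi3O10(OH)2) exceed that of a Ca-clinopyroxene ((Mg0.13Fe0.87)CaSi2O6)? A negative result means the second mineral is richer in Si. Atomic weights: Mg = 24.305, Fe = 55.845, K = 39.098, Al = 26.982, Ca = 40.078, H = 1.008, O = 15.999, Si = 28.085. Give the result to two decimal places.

-3.45 percentage points

Si in (Mg0.86Fe0.14)3KAlSi3O10(OH)2: molar mass 430.501 g/mol; 3×28.085 = 84.255 g → 19.57 wt%.
Si in (Mg0.13Fe0.87)CaSi2O6: molar mass 243.987 g/mol; 2×28.085 = 56.170 g → 23.02 wt%.
Difference = 19.57 − 23.02 = -3.45 percentage points.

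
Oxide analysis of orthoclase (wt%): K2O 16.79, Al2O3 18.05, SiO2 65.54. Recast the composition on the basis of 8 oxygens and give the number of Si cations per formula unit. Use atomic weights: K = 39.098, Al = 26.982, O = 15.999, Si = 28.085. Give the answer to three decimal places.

16.79 wt% K2O ÷ 94.195 g/mol = 0.17825 mol, giving 0.35650 K and 0.17825 O.
18.05 wt% Al2O3 ÷ 101.961 g/mol = 0.17703 mol, giving 0.35406 Al and 0.53109 O.
65.54 wt% SiO2 ÷ 60.083 g/mol = 1.09082 mol, giving 1.09082 Si and 2.18164 O.
Oxygen sums to 2.89098; scaling by 8/2.89098 = 2.76723 puts the formula on 8 O.
Si: 1.09082 × 2.76723 = 3.019 atoms per formula unit.

3.019 Si apfu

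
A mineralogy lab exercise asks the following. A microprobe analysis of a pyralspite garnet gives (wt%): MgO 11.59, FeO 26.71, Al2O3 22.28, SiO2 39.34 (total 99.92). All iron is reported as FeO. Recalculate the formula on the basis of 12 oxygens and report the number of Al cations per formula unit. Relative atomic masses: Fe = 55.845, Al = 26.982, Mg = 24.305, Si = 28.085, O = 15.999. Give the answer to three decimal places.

1.998 Al apfu

11.59 wt% MgO ÷ 40.304 g/mol = 0.28756 mol, giving 0.28756 Mg and 0.28756 O.
26.71 wt% FeO ÷ 71.844 g/mol = 0.37178 mol, giving 0.37178 Fe and 0.37178 O.
22.28 wt% Al2O3 ÷ 101.961 g/mol = 0.21851 mol, giving 0.43702 Al and 0.65553 O.
39.34 wt% SiO2 ÷ 60.083 g/mol = 0.65476 mol, giving 0.65476 Si and 1.30952 O.
Oxygen sums to 2.62439; scaling by 12/2.62439 = 4.57249 puts the formula on 12 O.
Al: 0.43702 × 4.57249 = 1.998 atoms per formula unit.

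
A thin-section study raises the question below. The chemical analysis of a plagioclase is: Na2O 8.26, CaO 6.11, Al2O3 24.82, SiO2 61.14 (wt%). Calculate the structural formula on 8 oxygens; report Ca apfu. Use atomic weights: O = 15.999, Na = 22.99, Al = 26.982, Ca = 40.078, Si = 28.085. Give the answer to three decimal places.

0.290 Ca apfu

Na2O (M=61.979): mol = 0.13327; Na = 0.26654, O = 0.13327.
CaO (M=56.077): mol = 0.10896; Ca = 0.10896, O = 0.10896.
Al2O3 (M=101.961): mol = 0.24343; Al = 0.48686, O = 0.73029.
SiO2 (M=60.083): mol = 1.01759; Si = 1.01759, O = 2.03518.
ΣO = 3.00770; factor = 8/ΣO = 2.65984.
Ca apfu = 0.10896 × 2.65984 = 0.290.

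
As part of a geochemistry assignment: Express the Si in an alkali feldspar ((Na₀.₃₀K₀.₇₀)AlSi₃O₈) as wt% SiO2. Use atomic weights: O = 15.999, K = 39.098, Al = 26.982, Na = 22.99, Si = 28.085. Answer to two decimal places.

65.91 wt%

M((Na₀.₃₀K₀.₇₀)AlSi₃O₈) = 273.495 g/mol; M(SiO2) = 60.083 g/mol.
Moles SiO2 per formula unit = 3 Si ÷ 1 = 3.0000.
SiO2 fraction = (3.0000 × 60.083) / 273.495 = 180.249/273.495 = 0.6591.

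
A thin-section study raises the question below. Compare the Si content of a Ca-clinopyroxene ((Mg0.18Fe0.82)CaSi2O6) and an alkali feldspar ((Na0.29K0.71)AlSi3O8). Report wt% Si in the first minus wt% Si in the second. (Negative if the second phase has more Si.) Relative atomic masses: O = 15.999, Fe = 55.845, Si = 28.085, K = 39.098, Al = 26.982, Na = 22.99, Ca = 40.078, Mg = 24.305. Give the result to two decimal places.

Si in (Mg0.18Fe0.82)CaSi2O6: molar mass 242.410 g/mol; 2×28.085 = 56.170 g → 23.17 wt%.
Si in (Na0.29K0.71)AlSi3O8: molar mass 273.656 g/mol; 3×28.085 = 84.255 g → 30.79 wt%.
Difference = 23.17 − 30.79 = -7.62 percentage points.

-7.62 percentage points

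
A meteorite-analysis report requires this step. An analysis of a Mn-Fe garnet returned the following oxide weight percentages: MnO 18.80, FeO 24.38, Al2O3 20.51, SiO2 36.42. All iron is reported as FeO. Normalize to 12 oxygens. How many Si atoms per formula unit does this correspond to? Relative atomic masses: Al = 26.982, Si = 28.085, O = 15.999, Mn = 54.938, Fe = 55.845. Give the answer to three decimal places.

3.006 Si apfu

18.80 wt% MnO ÷ 70.937 g/mol = 0.26502 mol, giving 0.26502 Mn and 0.26502 O.
24.38 wt% FeO ÷ 71.844 g/mol = 0.33935 mol, giving 0.33935 Fe and 0.33935 O.
20.51 wt% Al2O3 ÷ 101.961 g/mol = 0.20116 mol, giving 0.40232 Al and 0.60348 O.
36.42 wt% SiO2 ÷ 60.083 g/mol = 0.60616 mol, giving 0.60616 Si and 1.21232 O.
Oxygen sums to 2.42017; scaling by 12/2.42017 = 4.95833 puts the formula on 12 O.
Si: 0.60616 × 4.95833 = 3.006 atoms per formula unit.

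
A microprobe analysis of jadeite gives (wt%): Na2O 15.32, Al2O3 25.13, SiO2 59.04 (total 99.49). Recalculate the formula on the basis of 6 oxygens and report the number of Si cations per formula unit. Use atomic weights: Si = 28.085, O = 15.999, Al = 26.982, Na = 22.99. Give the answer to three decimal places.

1.997 Si apfu

Na2O: 15.32/61.979 = 0.24718 mol → 0.49436 mol Na, 0.24718 mol O.
Al2O3: 25.13/101.961 = 0.24647 mol → 0.49294 mol Al, 0.73941 mol O.
SiO2: 59.04/60.083 = 0.98264 mol → 0.98264 mol Si, 1.96528 mol O.
Total oxygen = 2.95187 mol. Normalization factor = 6/2.95187 = 2.03261.
Si per 6 O = 0.98264 × 2.03261 = 1.997.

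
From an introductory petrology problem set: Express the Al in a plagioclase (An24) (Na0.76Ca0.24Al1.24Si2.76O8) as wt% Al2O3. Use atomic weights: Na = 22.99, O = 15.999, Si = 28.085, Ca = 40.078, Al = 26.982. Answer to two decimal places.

23.76 wt%

M(Na0.76Ca0.24Al1.24Si2.76O8) = 266.055 g/mol; M(Al2O3) = 101.961 g/mol.
Moles Al2O3 per formula unit = 1.24 Al ÷ 2 = 0.6200.
Al2O3 fraction = (0.6200 × 101.961) / 266.055 = 63.216/266.055 = 0.2376.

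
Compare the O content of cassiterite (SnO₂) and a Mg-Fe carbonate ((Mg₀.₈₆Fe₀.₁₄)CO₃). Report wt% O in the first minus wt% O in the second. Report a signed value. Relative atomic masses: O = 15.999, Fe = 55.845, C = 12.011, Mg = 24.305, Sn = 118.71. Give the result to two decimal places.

-32.86 percentage points

O in SnO₂: molar mass 150.708 g/mol; 2×15.999 = 31.998 g → 21.23 wt%.
O in (Mg₀.₈₆Fe₀.₁₄)CO₃: molar mass 88.729 g/mol; 3×15.999 = 47.997 g → 54.09 wt%.
Difference = 21.23 − 54.09 = -32.86 percentage points.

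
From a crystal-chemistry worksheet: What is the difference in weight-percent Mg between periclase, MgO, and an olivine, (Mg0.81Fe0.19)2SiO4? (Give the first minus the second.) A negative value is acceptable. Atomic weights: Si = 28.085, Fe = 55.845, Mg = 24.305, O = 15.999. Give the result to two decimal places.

34.51 percentage points

First mineral: 24.305 g Mg in 40.304 g formula = 60.30 wt% Mg.
Second mineral: 39.374 g Mg in 152.676 g formula = 25.79 wt% Mg.
60.30% − 25.79% gives a difference of 34.51 percentage points.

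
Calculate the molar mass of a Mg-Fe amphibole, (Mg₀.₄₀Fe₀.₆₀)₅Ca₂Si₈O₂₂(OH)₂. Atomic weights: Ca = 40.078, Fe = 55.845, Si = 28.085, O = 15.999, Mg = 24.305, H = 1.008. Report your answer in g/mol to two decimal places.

906.97 g/mol

Mg: 2 × 24.305 = 48.6100
Fe: 3 × 55.845 = 167.5350
Ca: 2 × 40.078 = 80.1560
Si: 8 × 28.085 = 224.6800
O: 24 × 15.999 = 383.9760
H: 2 × 1.008 = 2.0160
Summing the contributions gives the formula mass.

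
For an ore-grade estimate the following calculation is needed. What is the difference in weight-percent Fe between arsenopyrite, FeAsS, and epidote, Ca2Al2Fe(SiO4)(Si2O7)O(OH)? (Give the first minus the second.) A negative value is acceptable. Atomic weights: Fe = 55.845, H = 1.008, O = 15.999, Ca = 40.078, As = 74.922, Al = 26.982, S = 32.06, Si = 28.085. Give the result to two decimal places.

First mineral: 55.845 g Fe in 162.827 g formula = 34.30 wt% Fe.
Second mineral: 55.845 g Fe in 483.215 g formula = 11.56 wt% Fe.
34.30% − 11.56% gives a difference of 22.74 percentage points.

22.74 percentage points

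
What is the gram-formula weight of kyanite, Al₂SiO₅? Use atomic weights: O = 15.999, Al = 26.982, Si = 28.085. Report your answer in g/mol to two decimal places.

M = 2×26.982 + 1×28.085 + 5×15.999

162.04 g/mol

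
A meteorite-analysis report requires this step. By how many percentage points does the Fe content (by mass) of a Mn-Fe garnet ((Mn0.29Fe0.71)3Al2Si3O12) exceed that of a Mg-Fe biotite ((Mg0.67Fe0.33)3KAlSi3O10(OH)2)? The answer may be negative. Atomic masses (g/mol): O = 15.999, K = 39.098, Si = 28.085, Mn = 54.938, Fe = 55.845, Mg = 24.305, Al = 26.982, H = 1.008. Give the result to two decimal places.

M((Mn0.29Fe0.71)3Al2Si3O12) = 496.953 g/mol, so wt% Fe = 118.950/496.953 × 100 = 23.94%.
M((Mg0.67Fe0.33)3KAlSi3O10(OH)2) = 448.479 g/mol, so wt% Fe = 55.287/448.479 × 100 = 12.33%.
23.94 − 12.33 = 11.61 pp.

11.61 percentage points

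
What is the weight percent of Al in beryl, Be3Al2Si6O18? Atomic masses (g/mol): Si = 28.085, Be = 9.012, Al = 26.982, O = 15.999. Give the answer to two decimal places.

Molar mass of Be3Al2Si6O18: 3*9.012 + 2*26.982 + 6*28.085 + 18*15.999 = 537.492 g/mol.
Mass of Al per formula unit: 2 × 26.982 = 53.964 g.
Weight fraction Al = 53.964 / 537.492 = 0.1004.

10.04 wt%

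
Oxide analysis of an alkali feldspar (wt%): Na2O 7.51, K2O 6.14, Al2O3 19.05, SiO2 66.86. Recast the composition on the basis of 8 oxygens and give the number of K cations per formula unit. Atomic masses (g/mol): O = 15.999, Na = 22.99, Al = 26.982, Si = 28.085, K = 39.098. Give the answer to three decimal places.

0.351 K apfu

Na2O: 7.51/61.979 = 0.12117 mol → 0.24234 mol Na, 0.12117 mol O.
K2O: 6.14/94.195 = 0.06518 mol → 0.13036 mol K, 0.06518 mol O.
Al2O3: 19.05/101.961 = 0.18684 mol → 0.37368 mol Al, 0.56052 mol O.
SiO2: 66.86/60.083 = 1.11279 mol → 1.11279 mol Si, 2.22558 mol O.
Total oxygen = 2.97245 mol. Normalization factor = 8/2.97245 = 2.69138.
K per 8 O = 0.13036 × 2.69138 = 0.351.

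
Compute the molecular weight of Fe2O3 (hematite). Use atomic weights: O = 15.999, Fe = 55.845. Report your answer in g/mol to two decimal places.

159.69 g/mol

The formula mass is the sum 2*55.845 + 3*15.999.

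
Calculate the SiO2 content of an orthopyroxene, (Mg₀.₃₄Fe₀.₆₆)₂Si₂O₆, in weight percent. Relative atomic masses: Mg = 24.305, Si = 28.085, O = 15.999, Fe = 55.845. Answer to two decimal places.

Molar mass of (Mg₀.₃₄Fe₀.₆₆)₂Si₂O₆ = 0.68*24.305 + 1.32*55.845 + 2*28.085 + 6*15.999 = 242.407 g/mol.
Each formula unit contains 2 Si, equivalent to 2/1 = 2.0000 mol SiO2.
M(SiO2) = 1×28.085 + 2×15.999 = 60.083 g/mol.
Mass of SiO2 per formula unit = 2.0000 × 60.083 = 120.166 g.
SiO2 wt% = 120.166 / 242.407 × 100 = 49.57%.

49.57 wt%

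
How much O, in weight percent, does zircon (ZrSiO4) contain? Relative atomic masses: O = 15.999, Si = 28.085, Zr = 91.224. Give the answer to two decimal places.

Molar mass of ZrSiO4: 1*91.224 + 1*28.085 + 4*15.999 = 183.305 g/mol.
Mass of O per formula unit: 4 × 15.999 = 63.996 g.
Weight fraction O = 63.996 / 183.305 = 0.3491.

34.91 weight percent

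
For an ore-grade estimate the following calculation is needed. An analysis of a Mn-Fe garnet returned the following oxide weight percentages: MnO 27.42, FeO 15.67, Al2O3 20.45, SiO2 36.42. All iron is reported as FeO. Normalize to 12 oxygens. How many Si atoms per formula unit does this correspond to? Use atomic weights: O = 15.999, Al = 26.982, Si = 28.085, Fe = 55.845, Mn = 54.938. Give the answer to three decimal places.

3.007 Si apfu

MnO: 27.42/70.937 = 0.38654 mol → 0.38654 mol Mn, 0.38654 mol O.
FeO: 15.67/71.844 = 0.21811 mol → 0.21811 mol Fe, 0.21811 mol O.
Al2O3: 20.45/101.961 = 0.20057 mol → 0.40114 mol Al, 0.60171 mol O.
SiO2: 36.42/60.083 = 0.60616 mol → 0.60616 mol Si, 1.21232 mol O.
Total oxygen = 2.41868 mol. Normalization factor = 12/2.41868 = 4.96138.
Si per 12 O = 0.60616 × 4.96138 = 3.007.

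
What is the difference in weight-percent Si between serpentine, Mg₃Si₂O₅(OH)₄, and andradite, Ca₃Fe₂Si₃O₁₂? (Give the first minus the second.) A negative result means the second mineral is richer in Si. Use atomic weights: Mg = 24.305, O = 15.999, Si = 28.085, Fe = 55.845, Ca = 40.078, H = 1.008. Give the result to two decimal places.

3.69 percentage points

First mineral: 56.170 g Si in 277.108 g formula = 20.27 wt% Si.
Second mineral: 84.255 g Si in 508.167 g formula = 16.58 wt% Si.
20.27% − 16.58% gives a difference of 3.69 percentage points.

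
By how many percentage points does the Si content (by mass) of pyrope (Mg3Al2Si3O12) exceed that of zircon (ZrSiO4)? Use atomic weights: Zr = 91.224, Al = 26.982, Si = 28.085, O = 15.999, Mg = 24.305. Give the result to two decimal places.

5.58 percentage points

M(Mg3Al2Si3O12) = 403.122 g/mol, so wt% Si = 84.255/403.122 × 100 = 20.90%.
M(ZrSiO4) = 183.305 g/mol, so wt% Si = 28.085/183.305 × 100 = 15.32%.
20.90 − 15.32 = 5.58 pp.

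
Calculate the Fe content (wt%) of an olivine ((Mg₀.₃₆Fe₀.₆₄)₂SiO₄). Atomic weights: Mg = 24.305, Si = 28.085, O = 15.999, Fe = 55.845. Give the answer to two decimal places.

M((Mg₀.₃₆Fe₀.₆₄)₂SiO₄) = 181.062 g/mol.
Fe contributes 1.28 × 55.845 = 71.482 g per mole.
71.482/181.062 = 0.3948 → 39.48%.

39.48 wt%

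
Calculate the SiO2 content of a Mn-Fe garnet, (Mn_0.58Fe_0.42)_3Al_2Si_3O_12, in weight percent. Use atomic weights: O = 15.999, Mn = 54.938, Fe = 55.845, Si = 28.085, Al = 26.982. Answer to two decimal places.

36.33 wt%

M((Mn_0.58Fe_0.42)_3Al_2Si_3O_12) = 496.164 g/mol; M(SiO2) = 60.083 g/mol.
Moles SiO2 per formula unit = 3 Si ÷ 1 = 3.0000.
SiO2 fraction = (3.0000 × 60.083) / 496.164 = 180.249/496.164 = 0.3633.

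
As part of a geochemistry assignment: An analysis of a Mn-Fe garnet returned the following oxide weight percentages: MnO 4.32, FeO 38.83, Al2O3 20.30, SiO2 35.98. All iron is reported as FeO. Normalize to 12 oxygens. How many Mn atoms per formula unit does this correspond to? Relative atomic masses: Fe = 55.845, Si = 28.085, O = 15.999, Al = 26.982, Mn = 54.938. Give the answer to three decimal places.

MnO (M=70.937): mol = 0.06090; Mn = 0.06090, O = 0.06090.
FeO (M=71.844): mol = 0.54048; Fe = 0.54048, O = 0.54048.
Al2O3 (M=101.961): mol = 0.19910; Al = 0.39820, O = 0.59730.
SiO2 (M=60.083): mol = 0.59884; Si = 0.59884, O = 1.19768.
ΣO = 2.39636; factor = 12/ΣO = 5.00759.
Mn apfu = 0.06090 × 5.00759 = 0.305.

0.305 Mn apfu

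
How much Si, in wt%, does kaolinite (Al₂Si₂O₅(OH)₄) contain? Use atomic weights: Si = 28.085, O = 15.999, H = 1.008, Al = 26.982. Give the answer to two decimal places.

21.76 wt%

M(Al₂Si₂O₅(OH)₄) = 258.157 g/mol.
Si contributes 2 × 28.085 = 56.170 g per mole.
56.170/258.157 = 0.2176 → 21.76%.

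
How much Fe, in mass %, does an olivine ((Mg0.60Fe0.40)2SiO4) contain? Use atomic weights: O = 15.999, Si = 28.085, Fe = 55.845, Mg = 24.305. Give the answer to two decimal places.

26.93 mass %

M((Mg0.60Fe0.40)2SiO4) = 165.923 g/mol.
Fe contributes 0.80 × 55.845 = 44.676 g per mole.
44.676/165.923 = 0.2693 → 26.93%.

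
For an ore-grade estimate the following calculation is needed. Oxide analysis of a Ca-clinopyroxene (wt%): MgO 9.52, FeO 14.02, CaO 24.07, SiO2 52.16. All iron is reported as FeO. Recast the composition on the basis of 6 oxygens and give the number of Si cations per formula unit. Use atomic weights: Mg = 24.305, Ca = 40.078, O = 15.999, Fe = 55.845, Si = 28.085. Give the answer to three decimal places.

2.006 Si apfu

MgO (M=40.304): mol = 0.23620; Mg = 0.23620, O = 0.23620.
FeO (M=71.844): mol = 0.19515; Fe = 0.19515, O = 0.19515.
CaO (M=56.077): mol = 0.42923; Ca = 0.42923, O = 0.42923.
SiO2 (M=60.083): mol = 0.86813; Si = 0.86813, O = 1.73626.
ΣO = 2.59684; factor = 6/ΣO = 2.31050.
Si apfu = 0.86813 × 2.31050 = 2.006.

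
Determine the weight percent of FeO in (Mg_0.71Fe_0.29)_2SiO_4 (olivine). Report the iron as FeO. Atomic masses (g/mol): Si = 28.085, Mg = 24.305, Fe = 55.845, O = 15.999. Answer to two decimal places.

26.21 wt%

Molar mass of (Mg_0.71Fe_0.29)_2SiO_4 = 1.42*24.305 + 0.58*55.845 + 1*28.085 + 4*15.999 = 158.984 g/mol.
Each formula unit contains 0.58 Fe, equivalent to 0.58/1 = 0.5800 mol FeO.
M(FeO) = 1×55.845 + 1×15.999 = 71.844 g/mol.
Mass of FeO per formula unit = 0.5800 × 71.844 = 41.670 g.
FeO wt% = 41.670 / 158.984 × 100 = 26.21%.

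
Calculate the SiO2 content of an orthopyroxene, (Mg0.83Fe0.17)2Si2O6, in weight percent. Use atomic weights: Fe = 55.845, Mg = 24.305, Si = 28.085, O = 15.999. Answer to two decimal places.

56.82 wt%

Molar mass of (Mg0.83Fe0.17)2Si2O6 = 1.66·24.305 + 0.34·55.845 + 2·28.085 + 6·15.999 = 211.498 g/mol.
Each formula unit contains 2 Si, equivalent to 2/1 = 2.0000 mol SiO2.
M(SiO2) = 1×28.085 + 2×15.999 = 60.083 g/mol.
Mass of SiO2 per formula unit = 2.0000 × 60.083 = 120.166 g.
SiO2 wt% = 120.166 / 211.498 × 100 = 56.82%.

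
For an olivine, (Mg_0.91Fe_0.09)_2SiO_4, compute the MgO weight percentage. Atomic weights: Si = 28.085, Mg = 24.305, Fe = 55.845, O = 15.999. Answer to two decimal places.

M((Mg_0.91Fe_0.09)_2SiO_4) = 146.368 g/mol; M(MgO) = 40.304 g/mol.
Moles MgO per formula unit = 1.82 Mg ÷ 1 = 1.8200.
MgO fraction = (1.8200 × 40.304) / 146.368 = 73.353/146.368 = 0.5012.

50.12 wt%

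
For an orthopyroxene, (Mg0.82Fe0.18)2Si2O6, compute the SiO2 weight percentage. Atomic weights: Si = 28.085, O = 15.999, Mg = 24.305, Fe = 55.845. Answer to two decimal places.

Formula mass = 212.128 g/mol.
2 Si → 2.0000 mol SiO2 per formula unit; M(SiO2) = 60.083, so SiO2 mass = 120.166 g.
120.166/212.128 × 100 = 56.65 wt%.

56.65 wt%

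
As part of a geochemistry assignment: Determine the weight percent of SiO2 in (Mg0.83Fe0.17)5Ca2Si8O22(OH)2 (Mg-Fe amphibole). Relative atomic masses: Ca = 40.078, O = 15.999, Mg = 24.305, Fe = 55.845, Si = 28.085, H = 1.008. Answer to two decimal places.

Formula mass = 839.162 g/mol.
8 Si → 8.0000 mol SiO2 per formula unit; M(SiO2) = 60.083, so SiO2 mass = 480.664 g.
480.664/839.162 × 100 = 57.28 wt%.

57.28 wt%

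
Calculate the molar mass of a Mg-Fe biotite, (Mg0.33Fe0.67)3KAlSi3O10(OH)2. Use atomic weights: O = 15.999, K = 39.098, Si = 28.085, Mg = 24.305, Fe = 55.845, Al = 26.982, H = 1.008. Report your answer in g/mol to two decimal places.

480.65 g/mol

The formula mass is the sum 0.99(24.305) + 2.01(55.845) + 1(39.098) + 1(26.982) + 3(28.085) + 12(15.999) + 2(1.008).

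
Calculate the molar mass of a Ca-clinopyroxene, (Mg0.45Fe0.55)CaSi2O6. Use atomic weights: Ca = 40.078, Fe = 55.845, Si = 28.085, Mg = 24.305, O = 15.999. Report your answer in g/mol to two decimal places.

M = 0.45·24.305 + 0.55·55.845 + 1·40.078 + 2·28.085 + 6·15.999

233.89 g/mol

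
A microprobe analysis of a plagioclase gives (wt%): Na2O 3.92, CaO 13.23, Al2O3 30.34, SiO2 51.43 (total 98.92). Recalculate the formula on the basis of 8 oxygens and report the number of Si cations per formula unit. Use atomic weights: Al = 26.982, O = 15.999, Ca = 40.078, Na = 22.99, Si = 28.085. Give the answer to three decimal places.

3.92 wt% Na2O ÷ 61.979 g/mol = 0.06325 mol, giving 0.12650 Na and 0.06325 O.
13.23 wt% CaO ÷ 56.077 g/mol = 0.23593 mol, giving 0.23593 Ca and 0.23593 O.
30.34 wt% Al2O3 ÷ 101.961 g/mol = 0.29756 mol, giving 0.59512 Al and 0.89268 O.
51.43 wt% SiO2 ÷ 60.083 g/mol = 0.85598 mol, giving 0.85598 Si and 1.71196 O.
Oxygen sums to 2.90382; scaling by 8/2.90382 = 2.75499 puts the formula on 8 O.
Si: 0.85598 × 2.75499 = 2.358 atoms per formula unit.

2.358 Si apfu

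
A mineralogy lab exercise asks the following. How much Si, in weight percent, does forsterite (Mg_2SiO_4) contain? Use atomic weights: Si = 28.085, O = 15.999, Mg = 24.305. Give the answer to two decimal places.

M(Mg_2SiO_4) = 140.691 g/mol.
Si contributes 1 × 28.085 = 28.085 g per mole.
28.085/140.691 = 0.1996 → 19.96%.

19.96 weight percent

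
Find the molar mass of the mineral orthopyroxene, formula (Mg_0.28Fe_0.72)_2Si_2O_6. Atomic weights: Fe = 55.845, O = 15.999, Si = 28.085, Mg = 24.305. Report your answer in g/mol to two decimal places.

246.19 g/mol

Mg: 0.56 × 24.305 = 13.6108
Fe: 1.44 × 55.845 = 80.4168
Si: 2 × 28.085 = 56.1700
O: 6 × 15.999 = 95.9940
Summing the contributions gives the formula mass.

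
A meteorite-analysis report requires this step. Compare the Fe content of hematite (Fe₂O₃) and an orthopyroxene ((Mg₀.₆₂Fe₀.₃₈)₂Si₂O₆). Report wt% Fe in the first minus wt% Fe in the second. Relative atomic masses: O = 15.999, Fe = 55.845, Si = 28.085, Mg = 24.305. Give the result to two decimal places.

Fe in Fe₂O₃: molar mass 159.687 g/mol; 2×55.845 = 111.690 g → 69.94 wt%.
Fe in (Mg₀.₆₂Fe₀.₃₈)₂Si₂O₆: molar mass 224.744 g/mol; 0.76×55.845 = 42.442 g → 18.88 wt%.
Difference = 69.94 − 18.88 = 51.06 percentage points.

51.06 percentage points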